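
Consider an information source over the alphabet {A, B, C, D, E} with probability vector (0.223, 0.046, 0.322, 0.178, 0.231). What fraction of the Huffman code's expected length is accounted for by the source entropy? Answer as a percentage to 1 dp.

Entropy H = −Σ p log₂ p ≈ 2.1451 bits.
Huffman merges: 23/500+89/500→28/125; 223/1000+28/125→447/1000; 231/1000+161/500→553/1000; 447/1000+553/1000→1. L = 278/125 ≈ 2.2240.
Efficiency = H/L = 2.1451/2.2240 = 96.5%.

96.5%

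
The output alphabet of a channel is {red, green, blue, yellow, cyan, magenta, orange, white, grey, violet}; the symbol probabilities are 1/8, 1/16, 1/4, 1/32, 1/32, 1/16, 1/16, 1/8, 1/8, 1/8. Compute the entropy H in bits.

3.0625 bits

Each probability is a power of 1/2, so log₂(1/p) is an integer.
H = Σ p·log₂(1/p) = 1/8·3 + 1/16·4 + 1/4·2 + 1/32·5 + 1/32·5 + 1/16·4 + 1/16·4 + 1/8·3 + 1/8·3 + 1/8·3 = 3.0625 bits.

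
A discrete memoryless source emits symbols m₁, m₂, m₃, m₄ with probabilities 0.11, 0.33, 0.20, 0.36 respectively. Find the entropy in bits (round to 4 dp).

1.8731 bits

H = −Σ pᵢ log₂ pᵢ.
−0.11·log₂(0.11) = 0.3503
−0.33·log₂(0.33) = 0.5278
−0.20·log₂(0.20) = 0.4644
−0.36·log₂(0.36) = 0.5306
Sum ≈ 1.8731 → 1.8731 bits.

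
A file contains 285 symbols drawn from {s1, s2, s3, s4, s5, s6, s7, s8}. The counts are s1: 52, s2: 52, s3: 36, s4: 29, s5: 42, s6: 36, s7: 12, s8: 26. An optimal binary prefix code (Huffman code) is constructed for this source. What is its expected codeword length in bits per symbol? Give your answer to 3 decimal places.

2.951 bits/symbol

Probabilities are the counts divided by 285.
Repeatedly combine the two least-probable nodes; the expected code length is the sum of the merged weights.
merge 4/95 + 26/285 → 2/15
merge 29/285 + 12/95 → 13/57
merge 12/95 + 2/15 → 74/285
merge 14/95 + 52/285 → 94/285
merge 52/285 + 13/57 → 39/95
merge 74/285 + 94/285 → 56/95
merge 39/95 + 56/95 → 1
L = 2/15 + 13/57 + 74/285 + 94/285 + 39/95 + 56/95 + 1 = 841/285 ≈ 2.951 bits/symbol.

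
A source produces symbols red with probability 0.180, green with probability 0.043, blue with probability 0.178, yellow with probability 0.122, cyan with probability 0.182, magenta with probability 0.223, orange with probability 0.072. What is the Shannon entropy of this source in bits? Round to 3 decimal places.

H = −Σ pᵢ log₂ pᵢ.
−0.180·log₂(0.180) = 0.4453
−0.043·log₂(0.043) = 0.1952
−0.178·log₂(0.178) = 0.4432
−0.122·log₂(0.122) = 0.3703
−0.182·log₂(0.182) = 0.4474
−0.223·log₂(0.223) = 0.4828
−0.072·log₂(0.072) = 0.2733
Sum ≈ 2.6574 → 2.657 bits.

2.657 bits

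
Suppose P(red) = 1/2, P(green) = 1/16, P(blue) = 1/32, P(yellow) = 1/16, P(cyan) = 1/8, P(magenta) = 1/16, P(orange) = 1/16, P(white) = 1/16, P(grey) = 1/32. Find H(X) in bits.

2.4375 bits

Each probability is a power of 1/2, so log₂(1/p) is an integer.
H = Σ p·log₂(1/p) = 1/2·1 + 1/16·4 + 1/32·5 + 1/16·4 + 1/8·3 + 1/16·4 + 1/16·4 + 1/16·4 + 1/32·5 = 2.4375 bits.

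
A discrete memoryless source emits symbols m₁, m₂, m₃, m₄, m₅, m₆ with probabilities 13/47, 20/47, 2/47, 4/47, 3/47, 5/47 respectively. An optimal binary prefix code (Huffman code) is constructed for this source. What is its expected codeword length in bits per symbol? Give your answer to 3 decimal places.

Repeatedly combine the two least-probable nodes; the expected code length is the sum of the merged weights.
merge 2/47 + 3/47 → 5/47
merge 4/47 + 5/47 → 9/47
merge 5/47 + 9/47 → 14/47
merge 13/47 + 14/47 → 27/47
merge 20/47 + 27/47 → 1
L = 5/47 + 9/47 + 14/47 + 27/47 + 1 = 102/47 ≈ 2.170 bits/symbol.

2.170 bits/symbol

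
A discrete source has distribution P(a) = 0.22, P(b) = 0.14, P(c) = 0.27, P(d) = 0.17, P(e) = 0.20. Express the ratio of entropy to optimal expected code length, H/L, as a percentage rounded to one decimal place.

99.0%

Entropy H = −Σ p log₂ p ≈ 2.2867 bits.
Huffman merges: 7/50+17/100→31/100; 1/5+11/50→21/50; 27/100+31/100→29/50; 21/50+29/50→1. L = 231/100 ≈ 2.3100.
Efficiency = H/L = 2.2867/2.3100 = 99.0%.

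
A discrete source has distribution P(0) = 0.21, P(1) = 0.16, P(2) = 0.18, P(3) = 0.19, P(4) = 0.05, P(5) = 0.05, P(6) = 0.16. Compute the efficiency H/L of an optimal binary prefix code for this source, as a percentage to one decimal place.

98.2%

Entropy H = −Σ p log₂ p ≈ 2.6516 bits.
Huffman merges: 1/20+1/20→1/10; 1/10+4/25→13/50; 4/25+9/50→17/50; 19/100+21/100→2/5; 13/50+17/50→3/5; 2/5+3/5→1. L = 27/10 ≈ 2.7000.
Efficiency = H/L = 2.6516/2.7000 = 98.2%.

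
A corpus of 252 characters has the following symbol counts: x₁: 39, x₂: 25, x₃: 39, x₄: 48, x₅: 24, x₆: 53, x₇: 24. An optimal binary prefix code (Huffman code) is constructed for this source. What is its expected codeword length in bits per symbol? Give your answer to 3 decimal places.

2.790 bits/symbol

Probabilities are the counts divided by 252.
Repeatedly combine the two least-probable nodes; the expected code length is the sum of the merged weights.
merge 2/21 + 2/21 → 4/21
merge 25/252 + 13/84 → 16/63
merge 13/84 + 4/21 → 29/84
merge 4/21 + 53/252 → 101/252
merge 16/63 + 29/84 → 151/252
merge 101/252 + 151/252 → 1
L = 4/21 + 16/63 + 29/84 + 101/252 + 151/252 + 1 = 703/252 ≈ 2.790 bits/symbol.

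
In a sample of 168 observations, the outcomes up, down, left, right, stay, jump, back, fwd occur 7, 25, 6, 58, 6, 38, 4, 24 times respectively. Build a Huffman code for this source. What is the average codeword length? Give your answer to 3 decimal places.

2.554 bits/symbol

Probabilities are the counts divided by 168.
Repeatedly combine the two least-probable nodes; the expected code length is the sum of the merged weights.
merge 1/42 + 1/28 → 5/84
merge 1/28 + 1/24 → 13/168
merge 5/84 + 13/168 → 23/168
merge 23/168 + 1/7 → 47/168
merge 25/168 + 19/84 → 3/8
merge 47/168 + 29/84 → 5/8
merge 3/8 + 5/8 → 1
L = 5/84 + 13/168 + 23/168 + 47/168 + 3/8 + 5/8 + 1 = 143/56 ≈ 2.554 bits/symbol.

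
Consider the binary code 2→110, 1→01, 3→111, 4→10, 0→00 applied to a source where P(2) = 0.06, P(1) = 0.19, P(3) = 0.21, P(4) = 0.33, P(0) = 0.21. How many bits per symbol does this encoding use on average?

2.27 bits/symbol

L̄ = Σ pᵢ·ℓᵢ = 0.06·3 + 0.19·2 + 0.21·3 + 0.33·2 + 0.21·2 = 2.27 bits/symbol.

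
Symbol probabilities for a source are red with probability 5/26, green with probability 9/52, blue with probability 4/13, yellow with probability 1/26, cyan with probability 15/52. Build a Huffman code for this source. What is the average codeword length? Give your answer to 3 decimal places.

2.212 bits/symbol

Repeatedly combine the two least-probable nodes; the expected code length is the sum of the merged weights.
merge 1/26 + 9/52 → 11/52
merge 5/26 + 11/52 → 21/52
merge 15/52 + 4/13 → 31/52
merge 21/52 + 31/52 → 1
L = 11/52 + 21/52 + 31/52 + 1 = 115/52 ≈ 2.212 bits/symbol.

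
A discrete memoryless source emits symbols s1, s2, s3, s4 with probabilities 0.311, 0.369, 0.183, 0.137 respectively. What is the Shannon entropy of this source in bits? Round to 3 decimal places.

1.896 bits

H = −Σ pᵢ log₂ pᵢ.
−0.311·log₂(0.311) = 0.5240
−0.369·log₂(0.369) = 0.5307
−0.183·log₂(0.183) = 0.4484
−0.137·log₂(0.137) = 0.3929
Sum ≈ 1.8960 → 1.896 bits.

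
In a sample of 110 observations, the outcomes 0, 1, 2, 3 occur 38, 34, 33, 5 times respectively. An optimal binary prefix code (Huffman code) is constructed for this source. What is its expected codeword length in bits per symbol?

2 bits/symbol

Probabilities are the counts divided by 110.
Repeatedly combine the two least-probable nodes; the expected code length is the sum of the merged weights.
merge 1/22 + 3/10 → 19/55
merge 17/55 + 19/55 → 36/55
merge 19/55 + 36/55 → 1
L = 19/55 + 36/55 + 1 = 2 bits/symbol.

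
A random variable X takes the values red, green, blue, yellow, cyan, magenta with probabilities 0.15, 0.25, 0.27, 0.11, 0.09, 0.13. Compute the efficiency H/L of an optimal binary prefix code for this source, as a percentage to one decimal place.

99.4%

Entropy H = −Σ p log₂ p ≈ 2.4662 bits.
Huffman merges: 9/100+11/100→1/5; 13/100+3/20→7/25; 1/5+1/4→9/20; 27/100+7/25→11/20; 9/20+11/20→1. L = 62/25 ≈ 2.4800.
Efficiency = H/L = 2.4662/2.4800 = 99.4%.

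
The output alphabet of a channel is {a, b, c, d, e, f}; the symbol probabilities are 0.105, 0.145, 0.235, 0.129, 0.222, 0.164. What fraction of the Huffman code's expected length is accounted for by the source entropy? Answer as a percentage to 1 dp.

Entropy H = −Σ p log₂ p ≈ 2.5273 bits.
Huffman merges: 21/200+129/1000→117/500; 29/200+41/250→309/1000; 111/500+117/500→57/125; 47/200+309/1000→68/125; 57/125+68/125→1. L = 2543/1000 ≈ 2.5430.
Efficiency = H/L = 2.5273/2.5430 = 99.4%.

99.4%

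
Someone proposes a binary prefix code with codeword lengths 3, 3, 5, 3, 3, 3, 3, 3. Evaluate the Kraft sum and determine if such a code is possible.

0.90625; yes

With common denominator 2^5 = 32: Σ 2^(−ℓᵢ) = 4/32 + 4/32 + 1/32 + 4/32 + 4/32 + 4/32 + 4/32 + 4/32 = 29/32 = 0.90625.
Kraft's inequality requires Σ ≤ 1; here Σ = 0.90625 ≤ 1, so such a prefix code exists.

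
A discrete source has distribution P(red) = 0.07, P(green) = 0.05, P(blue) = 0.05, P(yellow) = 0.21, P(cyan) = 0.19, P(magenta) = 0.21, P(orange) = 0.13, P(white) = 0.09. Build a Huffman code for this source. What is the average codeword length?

Repeatedly combine the two least-probable nodes; the expected code length is the sum of the merged weights.
merge 1/20 + 1/20 → 1/10
merge 7/100 + 9/100 → 4/25
merge 1/10 + 13/100 → 23/100
merge 4/25 + 19/100 → 7/20
merge 21/100 + 21/100 → 21/50
merge 23/100 + 7/20 → 29/50
merge 21/50 + 29/50 → 1
L = 1/10 + 4/25 + 23/100 + 7/20 + 21/50 + 29/50 + 1 = 71/25 = 2.84 bits/symbol.

2.84 bits/symbol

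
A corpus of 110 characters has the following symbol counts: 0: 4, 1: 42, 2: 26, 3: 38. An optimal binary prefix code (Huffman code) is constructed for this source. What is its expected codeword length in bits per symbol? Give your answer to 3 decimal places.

1.891 bits/symbol

Probabilities are the counts divided by 110.
Repeatedly combine the two least-probable nodes; the expected code length is the sum of the merged weights.
merge 2/55 + 13/55 → 3/11
merge 3/11 + 19/55 → 34/55
merge 21/55 + 34/55 → 1
L = 3/11 + 34/55 + 1 = 104/55 ≈ 1.891 bits/symbol.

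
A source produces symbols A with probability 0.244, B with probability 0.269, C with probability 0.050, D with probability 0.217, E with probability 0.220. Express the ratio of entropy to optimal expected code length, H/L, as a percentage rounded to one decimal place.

Entropy H = −Σ p log₂ p ≈ 2.1811 bits.
Huffman merges: 1/20+217/1000→267/1000; 11/50+61/250→58/125; 267/1000+269/1000→67/125; 58/125+67/125→1. L = 2267/1000 ≈ 2.2670.
Efficiency = H/L = 2.1811/2.2670 = 96.2%.

96.2%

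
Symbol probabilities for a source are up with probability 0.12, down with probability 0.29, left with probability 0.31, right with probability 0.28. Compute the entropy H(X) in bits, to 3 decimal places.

1.923 bits

H = −Σ pᵢ log₂ pᵢ.
−0.12·log₂(0.12) = 0.3671
−0.29·log₂(0.29) = 0.5179
−0.31·log₂(0.31) = 0.5238
−0.28·log₂(0.28) = 0.5142
Sum ≈ 1.9230 → 1.923 bits.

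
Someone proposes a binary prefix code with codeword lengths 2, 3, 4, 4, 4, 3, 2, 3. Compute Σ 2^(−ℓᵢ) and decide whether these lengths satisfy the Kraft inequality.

1.0625; no

With common denominator 2^4 = 16: Σ 2^(−ℓᵢ) = 4/16 + 2/16 + 1/16 + 1/16 + 1/16 + 2/16 + 4/16 + 2/16 = 17/16 = 1.0625.
Kraft's inequality requires Σ ≤ 1; here Σ = 1.0625 > 1, so no such prefix code exists.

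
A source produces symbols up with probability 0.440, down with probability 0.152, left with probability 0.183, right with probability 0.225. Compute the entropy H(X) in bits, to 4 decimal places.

1.8668 bits

H = −Σ pᵢ log₂ pᵢ.
−0.440·log₂(0.440) = 0.5211
−0.152·log₂(0.152) = 0.4131
−0.183·log₂(0.183) = 0.4484
−0.225·log₂(0.225) = 0.4842
Sum ≈ 1.8668 → 1.8668 bits.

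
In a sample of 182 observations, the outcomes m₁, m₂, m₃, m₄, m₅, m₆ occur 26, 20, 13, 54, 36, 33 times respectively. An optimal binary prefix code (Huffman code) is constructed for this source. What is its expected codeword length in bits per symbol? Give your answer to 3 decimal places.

2.505 bits/symbol

Probabilities are the counts divided by 182.
Repeatedly combine the two least-probable nodes; the expected code length is the sum of the merged weights.
merge 1/14 + 10/91 → 33/182
merge 1/7 + 33/182 → 59/182
merge 33/182 + 18/91 → 69/182
merge 27/91 + 59/182 → 113/182
merge 69/182 + 113/182 → 1
L = 33/182 + 59/182 + 69/182 + 113/182 + 1 = 228/91 ≈ 2.505 bits/symbol.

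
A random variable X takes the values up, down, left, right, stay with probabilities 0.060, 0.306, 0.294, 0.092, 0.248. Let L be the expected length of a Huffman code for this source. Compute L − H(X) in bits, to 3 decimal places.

0.051 bits

Entropy H = −Σ p log₂ p ≈ 2.1011 bits.
Huffman merges: 3/50+23/250→19/125; 19/125+31/125→2/5; 147/500+153/500→3/5; 2/5+3/5→1. L = 269/125 ≈ 2.1520.
L − H = 2.1520 − 2.1011 = 0.051 bits.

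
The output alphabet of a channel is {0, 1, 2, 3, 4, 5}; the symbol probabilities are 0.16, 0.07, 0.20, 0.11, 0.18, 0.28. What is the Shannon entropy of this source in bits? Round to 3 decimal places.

H = −Σ pᵢ log₂ pᵢ.
−0.16·log₂(0.16) = 0.4230
−0.07·log₂(0.07) = 0.2686
−0.20·log₂(0.20) = 0.4644
−0.11·log₂(0.11) = 0.3503
−0.18·log₂(0.18) = 0.4453
−0.28·log₂(0.28) = 0.5142
Sum ≈ 2.4658 → 2.466 bits.

2.466 bits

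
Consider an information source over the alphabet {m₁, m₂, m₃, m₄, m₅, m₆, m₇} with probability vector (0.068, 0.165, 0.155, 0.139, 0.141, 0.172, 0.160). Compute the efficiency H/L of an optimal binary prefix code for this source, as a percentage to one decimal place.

Entropy H = −Σ p log₂ p ≈ 2.7636 bits.
Huffman merges: 17/250+139/1000→207/1000; 141/1000+31/200→37/125; 4/25+33/200→13/40; 43/250+207/1000→379/1000; 37/125+13/40→621/1000; 379/1000+621/1000→1. L = 707/250 ≈ 2.8280.
Efficiency = H/L = 2.7636/2.8280 = 97.7%.

97.7%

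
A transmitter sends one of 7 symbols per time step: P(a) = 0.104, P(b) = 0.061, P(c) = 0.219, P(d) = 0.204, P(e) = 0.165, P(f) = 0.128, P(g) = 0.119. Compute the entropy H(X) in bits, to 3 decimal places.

H = −Σ pᵢ log₂ pᵢ.
−0.104·log₂(0.104) = 0.3396
−0.061·log₂(0.061) = 0.2461
−0.219·log₂(0.219) = 0.4798
−0.204·log₂(0.204) = 0.4678
−0.165·log₂(0.165) = 0.4289
−0.128·log₂(0.128) = 0.3796
−0.119·log₂(0.119) = 0.3654
Sum ≈ 2.7074 → 2.707 bits.

2.707 bits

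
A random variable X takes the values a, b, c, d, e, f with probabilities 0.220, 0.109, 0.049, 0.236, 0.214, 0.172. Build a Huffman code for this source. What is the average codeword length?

2.488 bits/symbol

Repeatedly combine the two least-probable nodes; the expected code length is the sum of the merged weights.
merge 49/1000 + 109/1000 → 79/500
merge 79/500 + 43/250 → 33/100
merge 107/500 + 11/50 → 217/500
merge 59/250 + 33/100 → 283/500
merge 217/500 + 283/500 → 1
L = 79/500 + 33/100 + 217/500 + 283/500 + 1 = 311/125 = 2.488 bits/symbol.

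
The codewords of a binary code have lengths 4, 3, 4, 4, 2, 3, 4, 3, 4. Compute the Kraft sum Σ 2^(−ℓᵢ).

0.9375

With common denominator 2^4 = 16: Σ 2^(−ℓᵢ) = 1/16 + 2/16 + 1/16 + 1/16 + 4/16 + 2/16 + 1/16 + 2/16 + 1/16 = 15/16 = 0.9375.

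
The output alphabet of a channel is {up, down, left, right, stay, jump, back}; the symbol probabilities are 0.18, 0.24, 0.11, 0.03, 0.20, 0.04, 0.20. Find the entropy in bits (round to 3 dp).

H = −Σ pᵢ log₂ pᵢ.
−0.18·log₂(0.18) = 0.4453
−0.24·log₂(0.24) = 0.4941
−0.11·log₂(0.11) = 0.3503
−0.03·log₂(0.03) = 0.1518
−0.20·log₂(0.20) = 0.4644
−0.04·log₂(0.04) = 0.1858
−0.20·log₂(0.20) = 0.4644
Sum ≈ 2.5560 → 2.556 bits.

2.556 bits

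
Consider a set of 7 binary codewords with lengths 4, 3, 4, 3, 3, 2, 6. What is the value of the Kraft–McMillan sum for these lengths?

0.765625

With common denominator 2^6 = 64: Σ 2^(−ℓᵢ) = 4/64 + 8/64 + 4/64 + 8/64 + 8/64 + 16/64 + 1/64 = 49/64 = 0.765625.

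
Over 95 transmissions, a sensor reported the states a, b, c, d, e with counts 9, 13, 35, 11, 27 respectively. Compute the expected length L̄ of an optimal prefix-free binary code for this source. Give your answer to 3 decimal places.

Probabilities are the counts divided by 95.
Repeatedly combine the two least-probable nodes; the expected code length is the sum of the merged weights.
merge 9/95 + 11/95 → 4/19
merge 13/95 + 4/19 → 33/95
merge 27/95 + 33/95 → 12/19
merge 7/19 + 12/19 → 1
L = 4/19 + 33/95 + 12/19 + 1 = 208/95 ≈ 2.189 bits/symbol.

2.189 bits/symbol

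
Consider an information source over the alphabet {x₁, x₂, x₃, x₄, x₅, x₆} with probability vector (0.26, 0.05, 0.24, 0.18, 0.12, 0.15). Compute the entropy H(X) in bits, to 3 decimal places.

H = −Σ pᵢ log₂ pᵢ.
−0.26·log₂(0.26) = 0.5053
−0.05·log₂(0.05) = 0.2161
−0.24·log₂(0.24) = 0.4941
−0.18·log₂(0.18) = 0.4453
−0.12·log₂(0.12) = 0.3671
−0.15·log₂(0.15) = 0.4105
Sum ≈ 2.4384 → 2.438 bits.

2.438 bits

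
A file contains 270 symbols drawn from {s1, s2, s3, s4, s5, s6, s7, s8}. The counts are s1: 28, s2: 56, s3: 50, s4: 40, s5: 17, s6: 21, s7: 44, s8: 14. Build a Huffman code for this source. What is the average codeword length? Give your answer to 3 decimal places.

2.904 bits/symbol

Probabilities are the counts divided by 270.
Repeatedly combine the two least-probable nodes; the expected code length is the sum of the merged weights.
merge 7/135 + 17/270 → 31/270
merge 7/90 + 14/135 → 49/270
merge 31/270 + 4/27 → 71/270
merge 22/135 + 49/270 → 31/90
merge 5/27 + 28/135 → 53/135
merge 71/270 + 31/90 → 82/135
merge 53/135 + 82/135 → 1
L = 31/270 + 49/270 + 71/270 + 31/90 + 53/135 + 82/135 + 1 = 392/135 ≈ 2.904 bits/symbol.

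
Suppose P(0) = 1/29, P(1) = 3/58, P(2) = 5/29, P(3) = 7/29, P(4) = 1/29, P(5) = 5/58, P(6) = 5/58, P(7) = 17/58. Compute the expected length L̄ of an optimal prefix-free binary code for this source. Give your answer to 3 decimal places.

Repeatedly combine the two least-probable nodes; the expected code length is the sum of the merged weights.
merge 1/29 + 1/29 → 2/29
merge 3/58 + 2/29 → 7/58
merge 5/58 + 5/58 → 5/29
merge 7/58 + 5/29 → 17/58
merge 5/29 + 7/29 → 12/29
merge 17/58 + 17/58 → 17/29
merge 12/29 + 17/29 → 1
L = 2/29 + 7/58 + 5/29 + 17/58 + 12/29 + 17/29 + 1 = 77/29 ≈ 2.655 bits/symbol.

2.655 bits/symbol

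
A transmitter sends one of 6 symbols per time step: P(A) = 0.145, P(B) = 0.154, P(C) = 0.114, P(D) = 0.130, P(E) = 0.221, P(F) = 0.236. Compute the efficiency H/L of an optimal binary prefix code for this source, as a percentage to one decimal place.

Entropy H = −Σ p log₂ p ≈ 2.5323 bits.
Huffman merges: 57/500+13/100→61/250; 29/200+77/500→299/1000; 221/1000+59/250→457/1000; 61/250+299/1000→543/1000; 457/1000+543/1000→1. L = 2543/1000 ≈ 2.5430.
Efficiency = H/L = 2.5323/2.5430 = 99.6%.

99.6%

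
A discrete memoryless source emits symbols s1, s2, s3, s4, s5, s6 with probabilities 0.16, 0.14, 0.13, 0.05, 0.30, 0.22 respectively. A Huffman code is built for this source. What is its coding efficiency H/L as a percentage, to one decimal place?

97.6%

Entropy H = −Σ p log₂ p ≈ 2.4205 bits.
Huffman merges: 1/20+13/100→9/50; 7/50+4/25→3/10; 9/50+11/50→2/5; 3/10+3/10→3/5; 2/5+3/5→1. L = 62/25 ≈ 2.4800.
Efficiency = H/L = 2.4205/2.4800 = 97.6%.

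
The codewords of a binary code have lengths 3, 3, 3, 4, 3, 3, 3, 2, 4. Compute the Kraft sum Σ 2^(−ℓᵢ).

With common denominator 2^4 = 16: Σ 2^(−ℓᵢ) = 2/16 + 2/16 + 2/16 + 1/16 + 2/16 + 2/16 + 2/16 + 4/16 + 1/16 = 18/16 = 1.125.

1.125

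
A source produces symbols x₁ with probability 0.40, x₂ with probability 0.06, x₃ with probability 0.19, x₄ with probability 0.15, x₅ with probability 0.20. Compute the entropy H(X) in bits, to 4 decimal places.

2.1025 bits

H = −Σ pᵢ log₂ pᵢ.
−0.40·log₂(0.40) = 0.5288
−0.06·log₂(0.06) = 0.2435
−0.19·log₂(0.19) = 0.4552
−0.15·log₂(0.15) = 0.4105
−0.20·log₂(0.20) = 0.4644
Sum ≈ 2.1025 → 2.1025 bits.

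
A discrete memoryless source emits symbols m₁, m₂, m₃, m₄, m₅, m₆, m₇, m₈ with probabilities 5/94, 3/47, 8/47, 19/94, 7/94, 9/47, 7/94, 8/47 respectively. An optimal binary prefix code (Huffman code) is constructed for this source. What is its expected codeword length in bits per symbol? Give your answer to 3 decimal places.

Repeatedly combine the two least-probable nodes; the expected code length is the sum of the merged weights.
merge 5/94 + 3/47 → 11/94
merge 7/94 + 7/94 → 7/47
merge 11/94 + 7/47 → 25/94
merge 8/47 + 8/47 → 16/47
merge 9/47 + 19/94 → 37/94
merge 25/94 + 16/47 → 57/94
merge 37/94 + 57/94 → 1
L = 11/94 + 7/47 + 25/94 + 16/47 + 37/94 + 57/94 + 1 = 135/47 ≈ 2.872 bits/symbol.

2.872 bits/symbol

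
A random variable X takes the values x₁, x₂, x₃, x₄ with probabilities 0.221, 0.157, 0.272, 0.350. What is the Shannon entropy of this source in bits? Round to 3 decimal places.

H = −Σ pᵢ log₂ pᵢ.
−0.221·log₂(0.221) = 0.4813
−0.157·log₂(0.157) = 0.4194
−0.272·log₂(0.272) = 0.5109
−0.350·log₂(0.350) = 0.5301
Sum ≈ 1.9417 → 1.942 bits.

1.942 bits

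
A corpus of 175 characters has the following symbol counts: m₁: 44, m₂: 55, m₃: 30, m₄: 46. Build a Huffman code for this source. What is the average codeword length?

2 bits/symbol

Probabilities are the counts divided by 175.
Repeatedly combine the two least-probable nodes; the expected code length is the sum of the merged weights.
merge 6/35 + 44/175 → 74/175
merge 46/175 + 11/35 → 101/175
merge 74/175 + 101/175 → 1
L = 74/175 + 101/175 + 1 = 2 bits/symbol.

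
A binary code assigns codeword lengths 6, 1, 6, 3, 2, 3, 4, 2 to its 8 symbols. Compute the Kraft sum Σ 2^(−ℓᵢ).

With common denominator 2^6 = 64: Σ 2^(−ℓᵢ) = 1/64 + 32/64 + 1/64 + 8/64 + 16/64 + 8/64 + 4/64 + 16/64 = 86/64 = 1.34375.

1.34375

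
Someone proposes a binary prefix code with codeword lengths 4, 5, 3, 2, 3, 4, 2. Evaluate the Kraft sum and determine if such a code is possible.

With common denominator 2^5 = 32: Σ 2^(−ℓᵢ) = 2/32 + 1/32 + 4/32 + 8/32 + 4/32 + 2/32 + 8/32 = 29/32 = 0.90625.
Kraft's inequality requires Σ ≤ 1; here Σ = 0.90625 ≤ 1, so such a prefix code exists.

0.90625; yes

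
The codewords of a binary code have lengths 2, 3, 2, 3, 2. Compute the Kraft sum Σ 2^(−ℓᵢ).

With common denominator 2^3 = 8: Σ 2^(−ℓᵢ) = 2/8 + 1/8 + 2/8 + 1/8 + 2/8 = 8/8 = 1.

1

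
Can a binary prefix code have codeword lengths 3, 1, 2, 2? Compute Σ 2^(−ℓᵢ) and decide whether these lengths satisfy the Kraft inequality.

With common denominator 2^3 = 8: Σ 2^(−ℓᵢ) = 1/8 + 4/8 + 2/8 + 2/8 = 9/8 = 1.125.
Kraft's inequality requires Σ ≤ 1; here Σ = 1.125 > 1, so no such prefix code exists.

1.125; no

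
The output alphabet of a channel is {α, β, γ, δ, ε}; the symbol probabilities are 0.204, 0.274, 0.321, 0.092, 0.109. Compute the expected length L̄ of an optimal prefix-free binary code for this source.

2.201 bits/symbol

Repeatedly combine the two least-probable nodes; the expected code length is the sum of the merged weights.
merge 23/250 + 109/1000 → 201/1000
merge 201/1000 + 51/250 → 81/200
merge 137/500 + 321/1000 → 119/200
merge 81/200 + 119/200 → 1
L = 201/1000 + 81/200 + 119/200 + 1 = 2201/1000 = 2.201 bits/symbol.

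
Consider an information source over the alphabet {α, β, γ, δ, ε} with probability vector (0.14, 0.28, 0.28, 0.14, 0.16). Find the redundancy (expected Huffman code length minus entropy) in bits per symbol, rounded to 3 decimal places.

0.034 bits

Entropy H = −Σ p log₂ p ≈ 2.2457 bits.
Huffman merges: 7/50+7/50→7/25; 4/25+7/25→11/25; 7/25+7/25→14/25; 11/25+14/25→1. L = 57/25 ≈ 2.2800.
L − H = 2.2800 − 2.2457 = 0.034 bits.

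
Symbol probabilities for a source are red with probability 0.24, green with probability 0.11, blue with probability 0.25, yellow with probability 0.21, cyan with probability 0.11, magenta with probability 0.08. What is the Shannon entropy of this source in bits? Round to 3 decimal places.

H = −Σ pᵢ log₂ pᵢ.
−0.24·log₂(0.24) = 0.4941
−0.11·log₂(0.11) = 0.3503
−0.25·log₂(0.25) = 0.5000
−0.21·log₂(0.21) = 0.4728
−0.11·log₂(0.11) = 0.3503
−0.08·log₂(0.08) = 0.2915
Sum ≈ 2.4590 → 2.459 bits.

2.459 bits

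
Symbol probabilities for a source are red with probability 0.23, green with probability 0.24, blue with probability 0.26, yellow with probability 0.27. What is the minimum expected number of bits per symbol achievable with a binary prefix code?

2 bits/symbol

Repeatedly combine the two least-probable nodes; the expected code length is the sum of the merged weights.
merge 23/100 + 6/25 → 47/100
merge 13/50 + 27/100 → 53/100
merge 47/100 + 53/100 → 1
L = 47/100 + 53/100 + 1 = 2 bits/symbol.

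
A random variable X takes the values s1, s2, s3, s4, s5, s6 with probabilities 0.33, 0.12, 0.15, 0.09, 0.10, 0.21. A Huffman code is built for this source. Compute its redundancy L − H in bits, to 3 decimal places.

0.037 bits

Entropy H = −Σ p log₂ p ≈ 2.4231 bits.
Huffman merges: 9/100+1/10→19/100; 3/25+3/20→27/100; 19/100+21/100→2/5; 27/100+33/100→3/5; 2/5+3/5→1. L = 123/50 ≈ 2.4600.
L − H = 2.4600 − 2.4231 = 0.037 bits.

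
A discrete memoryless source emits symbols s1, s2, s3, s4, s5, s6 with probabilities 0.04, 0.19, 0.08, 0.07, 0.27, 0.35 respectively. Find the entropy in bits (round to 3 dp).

H = −Σ pᵢ log₂ pᵢ.
−0.04·log₂(0.04) = 0.1858
−0.19·log₂(0.19) = 0.4552
−0.08·log₂(0.08) = 0.2915
−0.07·log₂(0.07) = 0.2686
−0.27·log₂(0.27) = 0.5100
−0.35·log₂(0.35) = 0.5301
Sum ≈ 2.2412 → 2.241 bits.

2.241 bits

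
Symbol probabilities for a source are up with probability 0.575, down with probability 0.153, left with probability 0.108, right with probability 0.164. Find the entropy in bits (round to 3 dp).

1.648 bits

H = −Σ pᵢ log₂ pᵢ.
−0.575·log₂(0.575) = 0.4591
−0.153·log₂(0.153) = 0.4144
−0.108·log₂(0.108) = 0.3468
−0.164·log₂(0.164) = 0.4278
Sum ≈ 1.6480 → 1.648 bits.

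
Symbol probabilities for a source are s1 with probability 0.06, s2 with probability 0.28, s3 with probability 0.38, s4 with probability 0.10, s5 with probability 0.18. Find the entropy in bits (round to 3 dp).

H = −Σ pᵢ log₂ pᵢ.
−0.06·log₂(0.06) = 0.2435
−0.28·log₂(0.28) = 0.5142
−0.38·log₂(0.38) = 0.5305
−0.10·log₂(0.10) = 0.3322
−0.18·log₂(0.18) = 0.4453
Sum ≈ 2.0657 → 2.066 bits.

2.066 bits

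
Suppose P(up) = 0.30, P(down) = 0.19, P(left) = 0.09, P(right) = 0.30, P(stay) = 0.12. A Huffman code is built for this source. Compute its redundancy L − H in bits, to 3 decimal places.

Entropy H = −Σ p log₂ p ≈ 2.1771 bits.
Huffman merges: 9/100+3/25→21/100; 19/100+21/100→2/5; 3/10+3/10→3/5; 2/5+3/5→1. L = 221/100 ≈ 2.2100.
L − H = 2.2100 − 2.1771 = 0.033 bits.

0.033 bits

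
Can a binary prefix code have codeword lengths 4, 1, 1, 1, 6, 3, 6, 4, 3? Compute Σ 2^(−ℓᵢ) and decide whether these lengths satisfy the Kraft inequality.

With common denominator 2^6 = 64: Σ 2^(−ℓᵢ) = 4/64 + 32/64 + 32/64 + 32/64 + 1/64 + 8/64 + 1/64 + 4/64 + 8/64 = 122/64 = 1.90625.
Kraft's inequality requires Σ ≤ 1; here Σ = 1.90625 > 1, so no such prefix code exists.

1.90625; no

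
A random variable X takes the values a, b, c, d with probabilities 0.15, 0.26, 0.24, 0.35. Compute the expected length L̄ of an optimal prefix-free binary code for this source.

2 bits/symbol

Repeatedly combine the two least-probable nodes; the expected code length is the sum of the merged weights.
merge 3/20 + 6/25 → 39/100
merge 13/50 + 7/20 → 61/100
merge 39/100 + 61/100 → 1
L = 39/100 + 61/100 + 1 = 2 bits/symbol.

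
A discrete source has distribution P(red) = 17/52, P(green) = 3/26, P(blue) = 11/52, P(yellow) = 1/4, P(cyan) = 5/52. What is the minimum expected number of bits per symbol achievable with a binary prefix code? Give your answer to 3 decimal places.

2.212 bits/symbol

Repeatedly combine the two least-probable nodes; the expected code length is the sum of the merged weights.
merge 5/52 + 3/26 → 11/52
merge 11/52 + 11/52 → 11/26
merge 1/4 + 17/52 → 15/26
merge 11/26 + 15/26 → 1
L = 11/52 + 11/26 + 15/26 + 1 = 115/52 ≈ 2.212 bits/symbol.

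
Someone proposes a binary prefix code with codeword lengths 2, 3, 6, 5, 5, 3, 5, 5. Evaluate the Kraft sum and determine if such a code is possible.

0.640625; yes

With common denominator 2^6 = 64: Σ 2^(−ℓᵢ) = 16/64 + 8/64 + 1/64 + 2/64 + 2/64 + 8/64 + 2/64 + 2/64 = 41/64 = 0.640625.
Kraft's inequality requires Σ ≤ 1; here Σ = 0.640625 ≤ 1, so such a prefix code exists.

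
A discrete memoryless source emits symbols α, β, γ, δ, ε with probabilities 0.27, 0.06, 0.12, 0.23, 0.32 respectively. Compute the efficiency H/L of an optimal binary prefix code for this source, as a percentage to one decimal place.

97.9%

Entropy H = −Σ p log₂ p ≈ 2.1343 bits.
Huffman merges: 3/50+3/25→9/50; 9/50+23/100→41/100; 27/100+8/25→59/100; 41/100+59/100→1. L = 109/50 ≈ 2.1800.
Efficiency = H/L = 2.1343/2.1800 = 97.9%.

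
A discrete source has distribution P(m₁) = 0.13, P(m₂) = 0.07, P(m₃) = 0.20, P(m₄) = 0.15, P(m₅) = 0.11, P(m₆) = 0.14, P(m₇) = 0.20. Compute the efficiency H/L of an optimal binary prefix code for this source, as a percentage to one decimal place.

Entropy H = −Σ p log₂ p ≈ 2.7379 bits.
Huffman merges: 7/100+11/100→9/50; 13/100+7/50→27/100; 3/20+9/50→33/100; 1/5+1/5→2/5; 27/100+33/100→3/5; 2/5+3/5→1. L = 139/50 ≈ 2.7800.
Efficiency = H/L = 2.7379/2.7800 = 98.5%.

98.5%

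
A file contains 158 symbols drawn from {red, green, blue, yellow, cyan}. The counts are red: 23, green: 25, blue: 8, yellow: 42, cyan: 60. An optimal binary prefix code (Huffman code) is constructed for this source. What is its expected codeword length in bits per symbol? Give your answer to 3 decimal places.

2.171 bits/symbol

Probabilities are the counts divided by 158.
Repeatedly combine the two least-probable nodes; the expected code length is the sum of the merged weights.
merge 4/79 + 23/158 → 31/158
merge 25/158 + 31/158 → 28/79
merge 21/79 + 28/79 → 49/79
merge 30/79 + 49/79 → 1
L = 31/158 + 28/79 + 49/79 + 1 = 343/158 ≈ 2.171 bits/symbol.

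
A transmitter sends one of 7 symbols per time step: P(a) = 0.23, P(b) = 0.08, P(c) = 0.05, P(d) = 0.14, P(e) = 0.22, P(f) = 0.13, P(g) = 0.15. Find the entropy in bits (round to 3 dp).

H = −Σ pᵢ log₂ pᵢ.
−0.23·log₂(0.23) = 0.4877
−0.08·log₂(0.08) = 0.2915
−0.05·log₂(0.05) = 0.2161
−0.14·log₂(0.14) = 0.3971
−0.22·log₂(0.22) = 0.4806
−0.13·log₂(0.13) = 0.3826
−0.15·log₂(0.15) = 0.4105
Sum ≈ 2.6661 → 2.666 bits.

2.666 bits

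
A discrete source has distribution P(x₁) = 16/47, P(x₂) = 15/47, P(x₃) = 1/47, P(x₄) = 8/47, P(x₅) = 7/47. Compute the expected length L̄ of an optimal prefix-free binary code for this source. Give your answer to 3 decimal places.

2.170 bits/symbol

Repeatedly combine the two least-probable nodes; the expected code length is the sum of the merged weights.
merge 1/47 + 7/47 → 8/47
merge 8/47 + 8/47 → 16/47
merge 15/47 + 16/47 → 31/47
merge 16/47 + 31/47 → 1
L = 8/47 + 16/47 + 31/47 + 1 = 102/47 ≈ 2.170 bits/symbol.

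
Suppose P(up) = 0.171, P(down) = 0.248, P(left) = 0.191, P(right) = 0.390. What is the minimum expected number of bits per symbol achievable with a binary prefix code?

1.972 bits/symbol

Repeatedly combine the two least-probable nodes; the expected code length is the sum of the merged weights.
merge 171/1000 + 191/1000 → 181/500
merge 31/125 + 181/500 → 61/100
merge 39/100 + 61/100 → 1
L = 181/500 + 61/100 + 1 = 493/250 = 1.972 bits/symbol.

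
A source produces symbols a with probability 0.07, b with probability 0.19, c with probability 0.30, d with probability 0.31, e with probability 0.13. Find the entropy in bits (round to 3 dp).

H = −Σ pᵢ log₂ pᵢ.
−0.07·log₂(0.07) = 0.2686
−0.19·log₂(0.19) = 0.4552
−0.30·log₂(0.30) = 0.5211
−0.31·log₂(0.31) = 0.5238
−0.13·log₂(0.13) = 0.3826
Sum ≈ 2.1513 → 2.151 bits.

2.151 bits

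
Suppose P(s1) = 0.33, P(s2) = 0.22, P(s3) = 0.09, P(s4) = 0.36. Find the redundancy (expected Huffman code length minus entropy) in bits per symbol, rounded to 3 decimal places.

0.098 bits

Entropy H = −Σ p log₂ p ≈ 1.8517 bits.
Huffman merges: 9/100+11/50→31/100; 31/100+33/100→16/25; 9/25+16/25→1. L = 39/20 ≈ 1.9500.
L − H = 1.9500 − 1.8517 = 0.098 bits.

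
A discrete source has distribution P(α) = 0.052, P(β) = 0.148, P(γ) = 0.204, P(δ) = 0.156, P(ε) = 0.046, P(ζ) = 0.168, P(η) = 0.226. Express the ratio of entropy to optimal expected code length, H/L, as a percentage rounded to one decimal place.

Entropy H = −Σ p log₂ p ≈ 2.6373 bits.
Huffman merges: 23/500+13/250→49/500; 49/500+37/250→123/500; 39/250+21/125→81/250; 51/250+113/500→43/100; 123/500+81/250→57/100; 43/100+57/100→1. L = 667/250 ≈ 2.6680.
Efficiency = H/L = 2.6373/2.6680 = 98.8%.

98.8%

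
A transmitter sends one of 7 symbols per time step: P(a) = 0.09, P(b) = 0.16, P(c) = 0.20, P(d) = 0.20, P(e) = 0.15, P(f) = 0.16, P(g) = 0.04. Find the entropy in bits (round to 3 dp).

2.684 bits

H = −Σ pᵢ log₂ pᵢ.
−0.09·log₂(0.09) = 0.3127
−0.16·log₂(0.16) = 0.4230
−0.20·log₂(0.20) = 0.4644
−0.20·log₂(0.20) = 0.4644
−0.15·log₂(0.15) = 0.4105
−0.16·log₂(0.16) = 0.4230
−0.04·log₂(0.04) = 0.1858
Sum ≈ 2.6838 → 2.684 bits.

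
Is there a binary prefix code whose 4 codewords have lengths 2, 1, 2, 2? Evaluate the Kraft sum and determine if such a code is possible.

1.25; no

With common denominator 2^2 = 4: Σ 2^(−ℓᵢ) = 1/4 + 2/4 + 1/4 + 1/4 = 5/4 = 1.25.
Kraft's inequality requires Σ ≤ 1; here Σ = 1.25 > 1, so no such prefix code exists.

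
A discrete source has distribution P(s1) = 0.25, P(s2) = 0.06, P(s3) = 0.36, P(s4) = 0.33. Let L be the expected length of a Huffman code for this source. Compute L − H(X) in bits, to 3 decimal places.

Entropy H = −Σ p log₂ p ≈ 1.8020 bits.
Huffman merges: 3/50+1/4→31/100; 31/100+33/100→16/25; 9/25+16/25→1. L = 39/20 ≈ 1.9500.
L − H = 1.9500 − 1.8020 = 0.148 bits.

0.148 bits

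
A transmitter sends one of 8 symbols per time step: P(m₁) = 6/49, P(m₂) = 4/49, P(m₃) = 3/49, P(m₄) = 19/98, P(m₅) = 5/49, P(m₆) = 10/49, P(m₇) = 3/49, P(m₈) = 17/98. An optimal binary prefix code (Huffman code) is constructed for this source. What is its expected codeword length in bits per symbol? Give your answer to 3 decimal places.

2.908 bits/symbol

Repeatedly combine the two least-probable nodes; the expected code length is the sum of the merged weights.
merge 3/49 + 3/49 → 6/49
merge 4/49 + 5/49 → 9/49
merge 6/49 + 6/49 → 12/49
merge 17/98 + 9/49 → 5/14
merge 19/98 + 10/49 → 39/98
merge 12/49 + 5/14 → 59/98
merge 39/98 + 59/98 → 1
L = 6/49 + 9/49 + 12/49 + 5/14 + 39/98 + 59/98 + 1 = 285/98 ≈ 2.908 bits/symbol.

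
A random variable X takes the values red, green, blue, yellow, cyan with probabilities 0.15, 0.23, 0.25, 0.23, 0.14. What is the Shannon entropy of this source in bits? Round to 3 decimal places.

2.283 bits

H = −Σ pᵢ log₂ pᵢ.
−0.15·log₂(0.15) = 0.4105
−0.23·log₂(0.23) = 0.4877
−0.25·log₂(0.25) = 0.5000
−0.23·log₂(0.23) = 0.4877
−0.14·log₂(0.14) = 0.3971
Sum ≈ 2.2830 → 2.283 bits.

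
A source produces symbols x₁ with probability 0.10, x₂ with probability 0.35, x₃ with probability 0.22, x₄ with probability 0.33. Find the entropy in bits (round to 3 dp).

H = −Σ pᵢ log₂ pᵢ.
−0.10·log₂(0.10) = 0.3322
−0.35·log₂(0.35) = 0.5301
−0.22·log₂(0.22) = 0.4806
−0.33·log₂(0.33) = 0.5278
Sum ≈ 1.8707 → 1.871 bits.

1.871 bits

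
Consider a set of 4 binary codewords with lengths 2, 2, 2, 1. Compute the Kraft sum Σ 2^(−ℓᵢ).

With common denominator 2^2 = 4: Σ 2^(−ℓᵢ) = 1/4 + 1/4 + 1/4 + 2/4 = 5/4 = 1.25.

1.25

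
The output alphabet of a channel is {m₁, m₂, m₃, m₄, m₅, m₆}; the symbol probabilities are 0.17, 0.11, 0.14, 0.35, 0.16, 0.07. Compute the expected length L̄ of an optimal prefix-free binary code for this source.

Repeatedly combine the two least-probable nodes; the expected code length is the sum of the merged weights.
merge 7/100 + 11/100 → 9/50
merge 7/50 + 4/25 → 3/10
merge 17/100 + 9/50 → 7/20
merge 3/10 + 7/20 → 13/20
merge 7/20 + 13/20 → 1
L = 9/50 + 3/10 + 7/20 + 13/20 + 1 = 62/25 = 2.48 bits/symbol.

2.48 bits/symbol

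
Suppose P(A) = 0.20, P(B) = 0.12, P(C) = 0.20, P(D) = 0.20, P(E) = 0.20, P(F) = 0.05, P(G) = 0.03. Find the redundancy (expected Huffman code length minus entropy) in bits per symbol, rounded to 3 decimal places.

0.088 bits

Entropy H = −Σ p log₂ p ≈ 2.5925 bits.
Huffman merges: 3/100+1/20→2/25; 2/25+3/25→1/5; 1/5+1/5→2/5; 1/5+1/5→2/5; 1/5+2/5→3/5; 2/5+3/5→1. L = 67/25 ≈ 2.6800.
L − H = 2.6800 − 2.5925 = 0.088 bits.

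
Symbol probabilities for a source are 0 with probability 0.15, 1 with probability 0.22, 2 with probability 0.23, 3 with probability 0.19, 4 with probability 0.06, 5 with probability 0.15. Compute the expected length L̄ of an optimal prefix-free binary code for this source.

Repeatedly combine the two least-probable nodes; the expected code length is the sum of the merged weights.
merge 3/50 + 3/20 → 21/100
merge 3/20 + 19/100 → 17/50
merge 21/100 + 11/50 → 43/100
merge 23/100 + 17/50 → 57/100
merge 43/100 + 57/100 → 1
L = 21/100 + 17/50 + 43/100 + 57/100 + 1 = 51/20 = 2.55 bits/symbol.

2.55 bits/symbol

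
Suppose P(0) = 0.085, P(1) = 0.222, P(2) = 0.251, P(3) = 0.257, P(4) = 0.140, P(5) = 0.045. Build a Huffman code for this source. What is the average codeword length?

2.4 bits/symbol

Repeatedly combine the two least-probable nodes; the expected code length is the sum of the merged weights.
merge 9/200 + 17/200 → 13/100
merge 13/100 + 7/50 → 27/100
merge 111/500 + 251/1000 → 473/1000
merge 257/1000 + 27/100 → 527/1000
merge 473/1000 + 527/1000 → 1
L = 13/100 + 27/100 + 473/1000 + 527/1000 + 1 = 12/5 = 2.4 bits/symbol.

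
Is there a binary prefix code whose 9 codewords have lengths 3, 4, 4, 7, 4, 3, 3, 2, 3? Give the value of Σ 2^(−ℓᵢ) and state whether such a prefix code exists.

0.9453125; yes

With common denominator 2^7 = 128: Σ 2^(−ℓᵢ) = 16/128 + 8/128 + 8/128 + 1/128 + 8/128 + 16/128 + 16/128 + 32/128 + 16/128 = 121/128 = 0.9453125.
Kraft's inequality requires Σ ≤ 1; here Σ = 0.9453125 ≤ 1, so such a prefix code exists.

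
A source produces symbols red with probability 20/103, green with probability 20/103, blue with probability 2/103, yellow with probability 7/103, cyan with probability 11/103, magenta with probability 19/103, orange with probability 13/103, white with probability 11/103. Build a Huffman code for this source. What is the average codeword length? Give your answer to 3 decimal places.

Repeatedly combine the two least-probable nodes; the expected code length is the sum of the merged weights.
merge 2/103 + 7/103 → 9/103
merge 9/103 + 11/103 → 20/103
merge 11/103 + 13/103 → 24/103
merge 19/103 + 20/103 → 39/103
merge 20/103 + 20/103 → 40/103
merge 24/103 + 39/103 → 63/103
merge 40/103 + 63/103 → 1
L = 9/103 + 20/103 + 24/103 + 39/103 + 40/103 + 63/103 + 1 = 298/103 ≈ 2.893 bits/symbol.

2.893 bits/symbol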